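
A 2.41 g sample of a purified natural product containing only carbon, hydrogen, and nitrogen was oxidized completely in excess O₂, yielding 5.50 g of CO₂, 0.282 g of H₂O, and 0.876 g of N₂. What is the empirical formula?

C4HN2

mol C = 5.50 g CO₂ ÷ 44.009 g/mol = 0.1250 mol
mol H = 2 × 0.282 g H₂O ÷ 18.015 g/mol = 0.03131 mol
mol N = 2 × 0.876 g N₂ ÷ 28.014 g/mol = 0.06254 mol
Divide by the smallest (0.03131 mol): C 3.992, H 1.000, N 1.998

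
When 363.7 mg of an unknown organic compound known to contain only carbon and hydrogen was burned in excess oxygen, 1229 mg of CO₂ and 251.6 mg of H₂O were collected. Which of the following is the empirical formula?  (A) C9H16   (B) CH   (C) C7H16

(B) CH

mol C = 1.229 g CO₂ ÷ 44.009 g/mol = 0.027926 mol
mol H = 2 × 0.2516 g H₂O ÷ 18.015 g/mol = 0.027932 mol
Divide by the smallest (0.027926 mol): C 1.000, H 1.000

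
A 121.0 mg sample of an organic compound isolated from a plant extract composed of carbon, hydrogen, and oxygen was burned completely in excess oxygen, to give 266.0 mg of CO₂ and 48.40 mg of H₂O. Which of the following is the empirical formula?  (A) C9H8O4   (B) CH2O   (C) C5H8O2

mol C = 0.2660 g CO₂ ÷ 44.009 g/mol = 0.0060442 mol
mol H = 2 × 0.04840 g H₂O ÷ 18.015 g/mol = 0.0053733 mol
mass O = 0.1210 − (0.072597 + 0.0054163) = 0.042987 g → mol O = 0.042987 ÷ 15.999 = 0.0026868 mol
Divide by the smallest (0.0026868 mol): C 2.250, H 2.000, O 1.000
Multiplying each by 4 gives whole numbers: C 9.00, H 8.00, O 4.00

(A) C9H8O4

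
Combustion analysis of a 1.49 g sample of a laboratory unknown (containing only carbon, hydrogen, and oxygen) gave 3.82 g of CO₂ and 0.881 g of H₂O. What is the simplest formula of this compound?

mol C = 3.82 g CO₂ ÷ 44.009 g/mol = 0.08680 mol
mol H = 2 × 0.881 g H₂O ÷ 18.015 g/mol = 0.09781 mol
mass O = 1.49 − (1.043 + 0.09859) = 0.3489 g → mol O = 0.3489 ÷ 15.999 = 0.02180 mol
Divide by the smallest (0.02180 mol): C 3.981, H 4.486, O 1.000
Multiplying each by 2 gives whole numbers: C 7.96, H 8.97, O 2.00

C8H9O2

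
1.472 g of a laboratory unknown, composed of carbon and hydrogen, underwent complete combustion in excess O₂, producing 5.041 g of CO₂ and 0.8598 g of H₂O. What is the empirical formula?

mol C = 5.041 g CO₂ ÷ 44.009 g/mol = 0.11454 mol
mol H = 2 × 0.8598 g H₂O ÷ 18.015 g/mol = 0.095454 mol
Divide by the smallest (0.095454 mol): C 1.200, H 1.000
Multiplying each by 5 gives whole numbers: C 6.00, H 5.00

C6H5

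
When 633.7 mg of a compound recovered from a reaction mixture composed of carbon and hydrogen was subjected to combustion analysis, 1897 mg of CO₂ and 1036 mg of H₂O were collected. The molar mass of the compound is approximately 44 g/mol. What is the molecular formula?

C3H8

mol C = 1.897 g CO₂ ÷ 44.009 g/mol = 0.043105 mol
mol H = 2 × 1.036 g H₂O ÷ 18.015 g/mol = 0.11502 mol
Divide by the smallest (0.043105 mol): C 1.000, H 2.668
Multiplying each by 3 gives whole numbers: C 3.00, H 8.00
Empirical formula: C3H8
Empirical-formula mass = 44.10 g/mol; 44 ÷ 44.10 ≈ 1, so the molecular formula is C3H8.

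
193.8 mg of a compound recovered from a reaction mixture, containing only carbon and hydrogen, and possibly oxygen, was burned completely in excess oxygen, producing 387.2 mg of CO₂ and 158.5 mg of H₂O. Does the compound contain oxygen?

mol C = 0.3872 g CO₂ ÷ 44.009 g/mol = 0.0087982 mol
mol H = 2 × 0.1585 g H₂O ÷ 18.015 g/mol = 0.017596 mol
C and H account for only 0.12341 g of the 0.1938 g sample; the remaining 0.070388 g must be oxygen.

yes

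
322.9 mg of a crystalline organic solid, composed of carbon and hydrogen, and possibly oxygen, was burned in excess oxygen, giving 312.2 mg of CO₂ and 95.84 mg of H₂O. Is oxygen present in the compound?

yes

mol C = 0.3122 g CO₂ ÷ 44.009 g/mol = 0.0070940 mol
mol H = 2 × 0.09584 g H₂O ÷ 18.015 g/mol = 0.010640 mol
C and H account for only 0.095931 g of the 0.3229 g sample; the remaining 0.22697 g must be oxygen.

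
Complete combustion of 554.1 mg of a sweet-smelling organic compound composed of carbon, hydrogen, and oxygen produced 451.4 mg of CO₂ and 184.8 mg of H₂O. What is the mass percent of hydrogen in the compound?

3.73%

mol C = 0.4514 g CO₂ ÷ 44.009 g/mol = 0.010257 mol
mol H = 2 × 0.1848 g H₂O ÷ 18.015 g/mol = 0.020516 mol
mass O = 0.5541 − (0.12320 + 0.020680) = 0.41022 g → mol O = 0.41022 ÷ 15.999 = 0.025641 mol
mass % H = 0.020680 g ÷ 0.5541 g × 100%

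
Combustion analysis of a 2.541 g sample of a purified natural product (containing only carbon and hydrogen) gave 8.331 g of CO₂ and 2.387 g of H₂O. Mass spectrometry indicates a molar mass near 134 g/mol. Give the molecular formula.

mol C = 8.331 g CO₂ ÷ 44.009 g/mol = 0.18930 mol
mol H = 2 × 2.387 g H₂O ÷ 18.015 g/mol = 0.26500 mol
Divide by the smallest (0.18930 mol): C 1.000, H 1.400
Multiplying each by 5 gives whole numbers: C 5.00, H 7.00
Empirical formula: C5H7
Empirical-formula mass = 67.11 g/mol; 134 ÷ 67.11 ≈ 2, so the molecular formula is C10H14.

C10H14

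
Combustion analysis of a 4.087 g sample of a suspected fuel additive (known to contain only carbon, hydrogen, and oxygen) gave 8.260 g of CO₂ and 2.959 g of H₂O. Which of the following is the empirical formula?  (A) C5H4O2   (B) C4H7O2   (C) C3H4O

(B) C4H7O2

mol C = 8.260 g CO₂ ÷ 44.009 g/mol = 0.18769 mol
mol H = 2 × 2.959 g H₂O ÷ 18.015 g/mol = 0.32850 mol
mass O = 4.087 − (2.2543 + 0.33113) = 1.5015 g → mol O = 1.5015 ÷ 15.999 = 0.093852 mol
Divide by the smallest (0.093852 mol): C 2.000, H 3.500, O 1.000
Multiplying each by 2 gives whole numbers: C 4.00, H 7.00, O 2.00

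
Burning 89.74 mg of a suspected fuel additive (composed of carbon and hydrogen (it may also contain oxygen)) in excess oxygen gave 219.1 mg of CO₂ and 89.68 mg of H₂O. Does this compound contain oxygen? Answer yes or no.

mol C = 0.2191 g CO₂ ÷ 44.009 g/mol = 0.0049785 mol
mol H = 2 × 0.08968 g H₂O ÷ 18.015 g/mol = 0.0099561 mol
C and H account for only 0.069833 g of the 0.08974 g sample; the remaining 0.019907 g must be oxygen.

yes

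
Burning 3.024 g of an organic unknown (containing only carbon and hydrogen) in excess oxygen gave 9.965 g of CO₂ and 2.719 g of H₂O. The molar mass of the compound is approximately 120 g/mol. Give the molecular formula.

C9H12

mol C = 9.965 g CO₂ ÷ 44.009 g/mol = 0.22643 mol
mol H = 2 × 2.719 g H₂O ÷ 18.015 g/mol = 0.30186 mol
Divide by the smallest (0.22643 mol): C 1.000, H 1.333
Multiplying each by 3 gives whole numbers: C 3.00, H 4.00
Empirical formula: C3H4
Empirical-formula mass = 40.06 g/mol; 120 ÷ 40.06 ≈ 3, so the molecular formula is C9H12.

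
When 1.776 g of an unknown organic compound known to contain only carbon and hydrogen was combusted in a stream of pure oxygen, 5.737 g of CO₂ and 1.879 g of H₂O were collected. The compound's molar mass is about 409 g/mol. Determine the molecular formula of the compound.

C30H48

mol C = 5.737 g CO₂ ÷ 44.009 g/mol = 0.13036 mol
mol H = 2 × 1.879 g H₂O ÷ 18.015 g/mol = 0.20860 mol
Divide by the smallest (0.13036 mol): C 1.000, H 1.600
Multiplying each by 5 gives whole numbers: C 5.00, H 8.00
Empirical formula: C5H8
Empirical-formula mass = 68.12 g/mol; 409 ÷ 68.12 ≈ 6, so the molecular formula is C30H48.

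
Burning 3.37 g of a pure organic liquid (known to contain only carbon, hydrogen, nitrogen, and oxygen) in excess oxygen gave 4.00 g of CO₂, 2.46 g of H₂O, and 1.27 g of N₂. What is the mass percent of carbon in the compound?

32.4%

mol C = 4.00 g CO₂ ÷ 44.009 g/mol = 0.09089 mol
mol H = 2 × 2.46 g H₂O ÷ 18.015 g/mol = 0.2731 mol
mol N = 2 × 1.27 g N₂ ÷ 28.014 g/mol = 0.09067 mol
mass O = 3.37 − (1.092 + 0.2753 + 1.270) = 0.7330 g → mol O = 0.7330 ÷ 15.999 = 0.04582 mol
mass % C = 1.092 g ÷ 3.37 g × 100%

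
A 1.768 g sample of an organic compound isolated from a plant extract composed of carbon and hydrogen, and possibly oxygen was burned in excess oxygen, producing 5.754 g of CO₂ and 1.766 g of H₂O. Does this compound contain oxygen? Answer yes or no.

mol C = 5.754 g CO₂ ÷ 44.009 g/mol = 0.13075 mol
mol H = 2 × 1.766 g H₂O ÷ 18.015 g/mol = 0.19606 mol
C and H together account for 1.7680 g — essentially the entire 1.768 g sample — so the compound contains no oxygen.

no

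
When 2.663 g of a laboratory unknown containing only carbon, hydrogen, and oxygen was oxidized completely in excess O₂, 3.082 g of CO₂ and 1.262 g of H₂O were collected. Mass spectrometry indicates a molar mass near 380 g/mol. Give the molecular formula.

mol C = 3.082 g CO₂ ÷ 44.009 g/mol = 0.070031 mol
mol H = 2 × 1.262 g H₂O ÷ 18.015 g/mol = 0.14011 mol
mass O = 2.663 − (0.84114 + 0.14123) = 1.6806 g → mol O = 1.6806 ÷ 15.999 = 0.10505 mol
Divide by the smallest (0.070031 mol): C 1.000, H 2.001, O 1.500
Multiplying each by 2 gives whole numbers: C 2.00, H 4.00, O 3.00
Empirical formula: C2H4O3
Empirical-formula mass = 76.05 g/mol; 380 ÷ 76.05 ≈ 5, so the molecular formula is C10H20O15.

C10H20O15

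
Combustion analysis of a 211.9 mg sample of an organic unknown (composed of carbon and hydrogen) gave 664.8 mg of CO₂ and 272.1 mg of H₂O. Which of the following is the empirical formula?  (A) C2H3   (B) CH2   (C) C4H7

mol C = 0.6648 g CO₂ ÷ 44.009 g/mol = 0.015106 mol
mol H = 2 × 0.2721 g H₂O ÷ 18.015 g/mol = 0.030208 mol
Divide by the smallest (0.015106 mol): C 1.000, H 2.000

(B) CH2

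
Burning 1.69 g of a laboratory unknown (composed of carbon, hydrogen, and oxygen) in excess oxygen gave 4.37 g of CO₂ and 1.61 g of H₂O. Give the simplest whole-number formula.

mol C = 4.37 g CO₂ ÷ 44.009 g/mol = 0.09930 mol
mol H = 2 × 1.61 g H₂O ÷ 18.015 g/mol = 0.1787 mol
mass O = 1.69 − (1.193 + 0.1802) = 0.3172 g → mol O = 0.3172 ÷ 15.999 = 0.01982 mol
Divide by the smallest (0.01982 mol): C 5.009, H 9.016, O 1.000

C5H9O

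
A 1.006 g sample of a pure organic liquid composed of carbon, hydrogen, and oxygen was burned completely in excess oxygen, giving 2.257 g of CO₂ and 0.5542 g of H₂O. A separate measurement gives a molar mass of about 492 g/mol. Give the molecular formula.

C25H30O10

mol C = 2.257 g CO₂ ÷ 44.009 g/mol = 0.051285 mol
mol H = 2 × 0.5542 g H₂O ÷ 18.015 g/mol = 0.061527 mol
mass O = 1.006 − (0.61598 + 0.062019) = 0.32800 g → mol O = 0.32800 ÷ 15.999 = 0.020501 mol
Divide by the smallest (0.020501 mol): C 2.502, H 3.001, O 1.000
Multiplying each by 2 gives whole numbers: C 5.00, H 6.00, O 2.00
Empirical formula: C5H6O2
Empirical-formula mass = 98.10 g/mol; 492 ÷ 98.10 ≈ 5, so the molecular formula is C25H30O10.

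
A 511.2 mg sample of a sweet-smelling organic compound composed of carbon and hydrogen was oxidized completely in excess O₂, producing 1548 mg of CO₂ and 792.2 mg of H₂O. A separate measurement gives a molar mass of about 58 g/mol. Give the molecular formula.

mol C = 1.548 g CO₂ ÷ 44.009 g/mol = 0.035175 mol
mol H = 2 × 0.7922 g H₂O ÷ 18.015 g/mol = 0.087949 mol
Divide by the smallest (0.035175 mol): C 1.000, H 2.500
Multiplying each by 2 gives whole numbers: C 2.00, H 5.00
Empirical formula: C2H5
Empirical-formula mass = 29.06 g/mol; 58 ÷ 29.06 ≈ 2, so the molecular formula is C4H10.

C4H10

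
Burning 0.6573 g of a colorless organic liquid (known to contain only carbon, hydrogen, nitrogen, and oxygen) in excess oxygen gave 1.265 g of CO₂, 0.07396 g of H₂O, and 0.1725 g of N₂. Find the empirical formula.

C7H2N3O2

mol C = 1.265 g CO₂ ÷ 44.009 g/mol = 0.028744 mol
mol H = 2 × 0.07396 g H₂O ÷ 18.015 g/mol = 0.0082109 mol
mol N = 2 × 0.1725 g N₂ ÷ 28.014 g/mol = 0.012315 mol
mass O = 0.6573 − (0.34525 + 0.0082766 + 0.17250) = 0.13128 g → mol O = 0.13128 ÷ 15.999 = 0.0082054 mol
Divide by the smallest (0.0082054 mol): C 3.503, H 1.001, N 1.501, O 1.000
Multiplying each by 2 gives whole numbers: C 7.01, H 2.00, N 3.00, O 2.00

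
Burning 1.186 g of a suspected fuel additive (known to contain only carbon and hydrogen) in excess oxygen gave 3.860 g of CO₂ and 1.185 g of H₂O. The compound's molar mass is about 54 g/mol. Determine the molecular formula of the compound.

C4H6

mol C = 3.860 g CO₂ ÷ 44.009 g/mol = 0.087709 mol
mol H = 2 × 1.185 g H₂O ÷ 18.015 g/mol = 0.13156 mol
Divide by the smallest (0.087709 mol): C 1.000, H 1.500
Multiplying each by 2 gives whole numbers: C 2.00, H 3.00
Empirical formula: C2H3
Empirical-formula mass = 27.05 g/mol; 54 ÷ 27.05 ≈ 2, so the molecular formula is C4H6.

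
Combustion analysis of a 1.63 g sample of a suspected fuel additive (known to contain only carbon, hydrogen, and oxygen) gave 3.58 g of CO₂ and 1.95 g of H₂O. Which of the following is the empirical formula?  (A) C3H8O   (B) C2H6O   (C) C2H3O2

(A) C3H8O

mol C = 3.58 g CO₂ ÷ 44.009 g/mol = 0.08135 mol
mol H = 2 × 1.95 g H₂O ÷ 18.015 g/mol = 0.2165 mol
mass O = 1.63 − (0.9771 + 0.2182) = 0.4347 g → mol O = 0.4347 ÷ 15.999 = 0.02717 mol
Divide by the smallest (0.02717 mol): C 2.994, H 7.967, O 1.000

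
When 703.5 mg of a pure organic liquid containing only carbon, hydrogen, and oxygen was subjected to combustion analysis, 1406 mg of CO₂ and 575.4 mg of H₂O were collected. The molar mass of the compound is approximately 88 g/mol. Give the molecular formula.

mol C = 1.406 g CO₂ ÷ 44.009 g/mol = 0.031948 mol
mol H = 2 × 0.5754 g H₂O ÷ 18.015 g/mol = 0.063880 mol
mass O = 0.7035 − (0.38373 + 0.064391) = 0.25538 g → mol O = 0.25538 ÷ 15.999 = 0.015962 mol
Divide by the smallest (0.015962 mol): C 2.001, H 4.002, O 1.000
Empirical formula: C2H4O
Empirical-formula mass = 44.05 g/mol; 88 ÷ 44.05 ≈ 2, so the molecular formula is C4H8O2.

C4H8O2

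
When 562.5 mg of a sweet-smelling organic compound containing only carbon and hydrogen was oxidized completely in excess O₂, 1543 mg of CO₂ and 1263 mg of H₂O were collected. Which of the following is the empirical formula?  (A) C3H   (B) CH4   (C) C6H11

(B) CH4

mol C = 1.543 g CO₂ ÷ 44.009 g/mol = 0.035061 mol
mol H = 2 × 1.263 g H₂O ÷ 18.015 g/mol = 0.14022 mol
Divide by the smallest (0.035061 mol): C 1.000, H 3.999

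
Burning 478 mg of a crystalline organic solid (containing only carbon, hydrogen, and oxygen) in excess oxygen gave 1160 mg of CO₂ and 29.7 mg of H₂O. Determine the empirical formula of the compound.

mol C = 1.16 g CO₂ ÷ 44.009 g/mol = 0.02636 mol
mol H = 2 × 0.0297 g H₂O ÷ 18.015 g/mol = 0.003297 mol
mass O = 0.478 − (0.3166 + 0.003324) = 0.1581 g → mol O = 0.1581 ÷ 15.999 = 0.009881 mol
Divide by the smallest (0.003297 mol): C 7.994, H 1.000, O 2.997

C8HO3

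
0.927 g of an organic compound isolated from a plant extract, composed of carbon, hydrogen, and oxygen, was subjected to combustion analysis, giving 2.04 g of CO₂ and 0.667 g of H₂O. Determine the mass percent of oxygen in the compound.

mol C = 2.04 g CO₂ ÷ 44.009 g/mol = 0.04635 mol
mol H = 2 × 0.667 g H₂O ÷ 18.015 g/mol = 0.07405 mol
mass O = 0.927 − (0.5568 + 0.07464) = 0.2956 g → mol O = 0.2956 ÷ 15.999 = 0.01848 mol
mass % O = 0.2956 g ÷ 0.927 g × 100%

31.9%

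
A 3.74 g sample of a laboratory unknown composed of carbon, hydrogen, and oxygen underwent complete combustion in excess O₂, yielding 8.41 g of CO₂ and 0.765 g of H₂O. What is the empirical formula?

mol C = 8.41 g CO₂ ÷ 44.009 g/mol = 0.1911 mol
mol H = 2 × 0.765 g H₂O ÷ 18.015 g/mol = 0.08493 mol
mass O = 3.74 − (2.295 + 0.08561) = 1.359 g → mol O = 1.359 ÷ 15.999 = 0.08495 mol
Divide by the smallest (0.08493 mol): C 2.250, H 1.000, O 1.000
Multiplying each by 4 gives whole numbers: C 9.00, H 4.00, O 4.00

C9H4O4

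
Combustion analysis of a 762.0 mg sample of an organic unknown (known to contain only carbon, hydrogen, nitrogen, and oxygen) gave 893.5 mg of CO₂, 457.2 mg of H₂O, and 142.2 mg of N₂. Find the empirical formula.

C2H5NO2

mol C = 0.8935 g CO₂ ÷ 44.009 g/mol = 0.020303 mol
mol H = 2 × 0.4572 g H₂O ÷ 18.015 g/mol = 0.050758 mol
mol N = 2 × 0.1422 g N₂ ÷ 28.014 g/mol = 0.010152 mol
mass O = 0.7620 − (0.24386 + 0.051164 + 0.14220) = 0.32478 g → mol O = 0.32478 ÷ 15.999 = 0.020300 mol
Divide by the smallest (0.010152 mol): C 2.000, H 5.000, N 1.000, O 2.000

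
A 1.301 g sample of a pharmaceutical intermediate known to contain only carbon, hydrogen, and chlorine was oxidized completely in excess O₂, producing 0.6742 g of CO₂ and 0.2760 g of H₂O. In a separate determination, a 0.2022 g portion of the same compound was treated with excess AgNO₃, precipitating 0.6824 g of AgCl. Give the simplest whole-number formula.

mol C = 0.6742 g CO₂ ÷ 44.009 g/mol = 0.015320 mol
mol H = 2 × 0.2760 g H₂O ÷ 18.015 g/mol = 0.030641 mol
From the AgCl data: mol Cl per gram of compound = (0.6824 ÷ 143.318) ÷ 0.2022 = 0.023548 mol/g, so in the 1.301 g combustion sample mol Cl = 0.030636 mol
Divide by the smallest (0.015320 mol): C 1.000, H 2.000, Cl 2.000

CH2Cl2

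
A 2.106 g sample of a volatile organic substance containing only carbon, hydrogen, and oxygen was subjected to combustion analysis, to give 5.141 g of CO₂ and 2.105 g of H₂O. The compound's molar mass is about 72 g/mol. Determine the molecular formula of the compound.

mol C = 5.141 g CO₂ ÷ 44.009 g/mol = 0.11682 mol
mol H = 2 × 2.105 g H₂O ÷ 18.015 g/mol = 0.23369 mol
mass O = 2.106 − (1.4031 + 0.23556) = 0.46735 g → mol O = 0.46735 ÷ 15.999 = 0.029211 mol
Divide by the smallest (0.029211 mol): C 3.999, H 8.000, O 1.000
Empirical formula: C4H8O
Empirical-formula mass = 72.11 g/mol; 72 ÷ 72.11 ≈ 1, so the molecular formula is C4H8O.

C4H8O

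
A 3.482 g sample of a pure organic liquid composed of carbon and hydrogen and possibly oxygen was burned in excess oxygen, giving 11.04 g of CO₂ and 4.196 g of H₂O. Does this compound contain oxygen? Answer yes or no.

no

mol C = 11.04 g CO₂ ÷ 44.009 g/mol = 0.25086 mol
mol H = 2 × 4.196 g H₂O ÷ 18.015 g/mol = 0.46583 mol
C and H together account for 3.4826 g — essentially the entire 3.482 g sample — so the compound contains no oxygen.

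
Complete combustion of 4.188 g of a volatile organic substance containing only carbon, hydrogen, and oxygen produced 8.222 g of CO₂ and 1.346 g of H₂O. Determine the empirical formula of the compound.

C5H4O3

mol C = 8.222 g CO₂ ÷ 44.009 g/mol = 0.18683 mol
mol H = 2 × 1.346 g H₂O ÷ 18.015 g/mol = 0.14943 mol
mass O = 4.188 − (2.2440 + 0.15063) = 1.7934 g → mol O = 1.7934 ÷ 15.999 = 0.11210 mol
Divide by the smallest (0.11210 mol): C 1.667, H 1.333, O 1.000
Multiplying each by 3 gives whole numbers: C 5.00, H 4.00, O 3.00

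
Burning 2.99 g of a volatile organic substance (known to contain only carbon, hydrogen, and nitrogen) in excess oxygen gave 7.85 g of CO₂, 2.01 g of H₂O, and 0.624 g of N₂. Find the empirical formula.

C4H5N

mol C = 7.85 g CO₂ ÷ 44.009 g/mol = 0.1784 mol
mol H = 2 × 2.01 g H₂O ÷ 18.015 g/mol = 0.2231 mol
mol N = 2 × 0.624 g N₂ ÷ 28.014 g/mol = 0.04455 mol
Divide by the smallest (0.04455 mol): C 4.004, H 5.009, N 1.000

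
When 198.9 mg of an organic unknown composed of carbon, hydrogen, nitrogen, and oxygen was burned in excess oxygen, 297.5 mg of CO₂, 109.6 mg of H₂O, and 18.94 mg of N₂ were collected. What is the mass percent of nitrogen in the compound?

mol C = 0.2975 g CO₂ ÷ 44.009 g/mol = 0.0067600 mol
mol H = 2 × 0.1096 g H₂O ÷ 18.015 g/mol = 0.012168 mol
mol N = 2 × 0.01894 g N₂ ÷ 28.014 g/mol = 0.0013522 mol
mass O = 0.1989 − (0.081194 + 0.012265 + 0.018940) = 0.086501 g → mol O = 0.086501 ÷ 15.999 = 0.0054066 mol
mass % N = 0.018940 g ÷ 0.1989 g × 100%

9.52%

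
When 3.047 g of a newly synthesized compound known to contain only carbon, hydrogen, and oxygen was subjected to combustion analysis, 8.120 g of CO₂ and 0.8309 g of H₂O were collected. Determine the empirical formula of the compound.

mol C = 8.120 g CO₂ ÷ 44.009 g/mol = 0.18451 mol
mol H = 2 × 0.8309 g H₂O ÷ 18.015 g/mol = 0.092245 mol
mass O = 3.047 − (2.2161 + 0.092983) = 0.73789 g → mol O = 0.73789 ÷ 15.999 = 0.046121 mol
Divide by the smallest (0.046121 mol): C 4.000, H 2.000, O 1.000

C4H2O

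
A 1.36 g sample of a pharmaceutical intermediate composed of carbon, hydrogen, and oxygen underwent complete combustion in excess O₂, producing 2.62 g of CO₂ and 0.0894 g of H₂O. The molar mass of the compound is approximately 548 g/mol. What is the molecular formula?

mol C = 2.62 g CO₂ ÷ 44.009 g/mol = 0.05953 mol
mol H = 2 × 0.0894 g H₂O ÷ 18.015 g/mol = 0.009925 mol
mass O = 1.36 − (0.7151 + 0.01000) = 0.6349 g → mol O = 0.6349 ÷ 15.999 = 0.03969 mol
Divide by the smallest (0.009925 mol): C 5.998, H 1.000, O 3.999
Empirical formula: C6HO4
Empirical-formula mass = 137.07 g/mol; 548 ÷ 137.07 ≈ 4, so the molecular formula is C24H4O16.

C24H4O16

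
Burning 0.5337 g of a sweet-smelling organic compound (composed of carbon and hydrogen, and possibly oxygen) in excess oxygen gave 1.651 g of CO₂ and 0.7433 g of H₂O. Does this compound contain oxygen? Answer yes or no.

no

mol C = 1.651 g CO₂ ÷ 44.009 g/mol = 0.037515 mol
mol H = 2 × 0.7433 g H₂O ÷ 18.015 g/mol = 0.082520 mol
C and H together account for 0.53377 g — essentially the entire 0.5337 g sample — so the compound contains no oxygen.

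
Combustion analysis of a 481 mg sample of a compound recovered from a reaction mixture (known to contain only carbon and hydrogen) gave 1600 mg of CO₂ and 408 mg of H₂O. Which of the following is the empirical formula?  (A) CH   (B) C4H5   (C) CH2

mol C = 1.60 g CO₂ ÷ 44.009 g/mol = 0.03636 mol
mol H = 2 × 0.408 g H₂O ÷ 18.015 g/mol = 0.04530 mol
Divide by the smallest (0.03636 mol): C 1.000, H 1.246
Multiplying each by 4 gives whole numbers: C 4.00, H 4.98

(B) C4H5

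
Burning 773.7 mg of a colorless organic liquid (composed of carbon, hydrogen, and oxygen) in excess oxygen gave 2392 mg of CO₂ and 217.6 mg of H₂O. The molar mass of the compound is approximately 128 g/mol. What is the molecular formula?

C9H4O

mol C = 2.392 g CO₂ ÷ 44.009 g/mol = 0.054353 mol
mol H = 2 × 0.2176 g H₂O ÷ 18.015 g/mol = 0.024158 mol
mass O = 0.7737 − (0.65283 + 0.024351) = 0.096521 g → mol O = 0.096521 ÷ 15.999 = 0.0060329 mol
Divide by the smallest (0.0060329 mol): C 9.009, H 4.004, O 1.000
Empirical formula: C9H4O
Empirical-formula mass = 128.13 g/mol; 128 ÷ 128.13 ≈ 1, so the molecular formula is C9H4O.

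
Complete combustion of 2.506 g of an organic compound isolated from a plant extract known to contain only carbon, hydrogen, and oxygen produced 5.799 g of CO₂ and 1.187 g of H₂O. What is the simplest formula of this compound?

mol C = 5.799 g CO₂ ÷ 44.009 g/mol = 0.13177 mol
mol H = 2 × 1.187 g H₂O ÷ 18.015 g/mol = 0.13178 mol
mass O = 2.506 − (1.5827 + 0.13283) = 0.79050 g → mol O = 0.79050 ÷ 15.999 = 0.049409 mol
Divide by the smallest (0.049409 mol): C 2.667, H 2.667, O 1.000
Multiplying each by 3 gives whole numbers: C 8.00, H 8.00, O 3.00

C8H8O3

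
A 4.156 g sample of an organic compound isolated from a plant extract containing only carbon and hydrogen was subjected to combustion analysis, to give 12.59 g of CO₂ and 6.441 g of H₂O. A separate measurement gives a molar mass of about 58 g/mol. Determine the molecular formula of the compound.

mol C = 12.59 g CO₂ ÷ 44.009 g/mol = 0.28608 mol
mol H = 2 × 6.441 g H₂O ÷ 18.015 g/mol = 0.71507 mol
Divide by the smallest (0.28608 mol): C 1.000, H 2.500
Multiplying each by 2 gives whole numbers: C 2.00, H 5.00
Empirical formula: C2H5
Empirical-formula mass = 29.06 g/mol; 58 ÷ 29.06 ≈ 2, so the molecular formula is C4H10.

C4H10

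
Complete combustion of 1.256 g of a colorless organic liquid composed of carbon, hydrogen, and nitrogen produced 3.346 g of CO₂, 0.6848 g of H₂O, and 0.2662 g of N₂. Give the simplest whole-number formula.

C4H4N

mol C = 3.346 g CO₂ ÷ 44.009 g/mol = 0.076030 mol
mol H = 2 × 0.6848 g H₂O ÷ 18.015 g/mol = 0.076026 mol
mol N = 2 × 0.2662 g N₂ ÷ 28.014 g/mol = 0.019005 mol
Divide by the smallest (0.019005 mol): C 4.001, H 4.000, N 1.000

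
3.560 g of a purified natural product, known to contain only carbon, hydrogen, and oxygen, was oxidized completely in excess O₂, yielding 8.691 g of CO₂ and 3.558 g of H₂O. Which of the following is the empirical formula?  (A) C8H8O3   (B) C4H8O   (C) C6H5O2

mol C = 8.691 g CO₂ ÷ 44.009 g/mol = 0.19748 mol
mol H = 2 × 3.558 g H₂O ÷ 18.015 g/mol = 0.39500 mol
mass O = 3.560 − (2.3720 + 0.39816) = 0.78988 g → mol O = 0.78988 ÷ 15.999 = 0.049370 mol
Divide by the smallest (0.049370 mol): C 4.000, H 8.001, O 1.000

(B) C4H8O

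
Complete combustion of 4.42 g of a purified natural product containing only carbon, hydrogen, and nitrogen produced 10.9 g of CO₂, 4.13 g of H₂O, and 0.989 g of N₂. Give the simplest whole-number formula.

C7H13N2

mol C = 10.9 g CO₂ ÷ 44.009 g/mol = 0.2477 mol
mol H = 2 × 4.13 g H₂O ÷ 18.015 g/mol = 0.4585 mol
mol N = 2 × 0.989 g N₂ ÷ 28.014 g/mol = 0.07061 mol
Divide by the smallest (0.07061 mol): C 3.508, H 6.494, N 1.000
Multiplying each by 2 gives whole numbers: C 7.02, H 12.99, N 2.00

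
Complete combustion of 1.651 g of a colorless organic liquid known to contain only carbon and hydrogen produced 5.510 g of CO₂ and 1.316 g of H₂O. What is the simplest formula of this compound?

C6H7

mol C = 5.510 g CO₂ ÷ 44.009 g/mol = 0.12520 mol
mol H = 2 × 1.316 g H₂O ÷ 18.015 g/mol = 0.14610 mol
Divide by the smallest (0.12520 mol): C 1.000, H 1.167
Multiplying each by 6 gives whole numbers: C 6.00, H 7.00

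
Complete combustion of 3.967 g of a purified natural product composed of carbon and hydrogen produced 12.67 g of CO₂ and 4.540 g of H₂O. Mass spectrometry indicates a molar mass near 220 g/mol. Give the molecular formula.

mol C = 12.67 g CO₂ ÷ 44.009 g/mol = 0.28790 mol
mol H = 2 × 4.540 g H₂O ÷ 18.015 g/mol = 0.50402 mol
Divide by the smallest (0.28790 mol): C 1.000, H 1.751
Multiplying each by 4 gives whole numbers: C 4.00, H 7.00
Empirical formula: C4H7
Empirical-formula mass = 55.10 g/mol; 220 ÷ 55.10 ≈ 4, so the molecular formula is C16H28.

C16H28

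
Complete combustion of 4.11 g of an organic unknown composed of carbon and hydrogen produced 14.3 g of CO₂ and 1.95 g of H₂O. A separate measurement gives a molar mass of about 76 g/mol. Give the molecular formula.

mol C = 14.3 g CO₂ ÷ 44.009 g/mol = 0.3249 mol
mol H = 2 × 1.95 g H₂O ÷ 18.015 g/mol = 0.2165 mol
Divide by the smallest (0.2165 mol): C 1.501, H 1.000
Multiplying each by 2 gives whole numbers: C 3.00, H 2.00
Empirical formula: C3H2
Empirical-formula mass = 38.05 g/mol; 76 ÷ 38.05 ≈ 2, so the molecular formula is C6H4.

C6H4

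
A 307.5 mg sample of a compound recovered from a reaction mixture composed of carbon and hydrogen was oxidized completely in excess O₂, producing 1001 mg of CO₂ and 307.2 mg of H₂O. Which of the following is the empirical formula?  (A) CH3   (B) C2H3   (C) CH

(B) C2H3

mol C = 1.001 g CO₂ ÷ 44.009 g/mol = 0.022745 mol
mol H = 2 × 0.3072 g H₂O ÷ 18.015 g/mol = 0.034105 mol
Divide by the smallest (0.022745 mol): C 1.000, H 1.499
Multiplying each by 2 gives whole numbers: C 2.00, H 3.00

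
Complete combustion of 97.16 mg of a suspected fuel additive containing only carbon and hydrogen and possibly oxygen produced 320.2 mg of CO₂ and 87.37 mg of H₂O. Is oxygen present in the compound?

mol C = 0.3202 g CO₂ ÷ 44.009 g/mol = 0.0072758 mol
mol H = 2 × 0.08737 g H₂O ÷ 18.015 g/mol = 0.0096997 mol
C and H together account for 0.097167 g — essentially the entire 0.09716 g sample — so the compound contains no oxygen.

no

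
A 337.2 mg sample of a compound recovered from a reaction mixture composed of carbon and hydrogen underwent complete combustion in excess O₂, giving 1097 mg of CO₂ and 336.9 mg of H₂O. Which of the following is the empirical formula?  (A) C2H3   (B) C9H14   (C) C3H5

(A) C2H3

mol C = 1.097 g CO₂ ÷ 44.009 g/mol = 0.024927 mol
mol H = 2 × 0.3369 g H₂O ÷ 18.015 g/mol = 0.037402 mol
Divide by the smallest (0.024927 mol): C 1.000, H 1.500
Multiplying each by 2 gives whole numbers: C 2.00, H 3.00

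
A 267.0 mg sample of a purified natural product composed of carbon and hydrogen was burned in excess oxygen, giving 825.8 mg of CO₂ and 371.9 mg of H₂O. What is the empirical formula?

mol C = 0.8258 g CO₂ ÷ 44.009 g/mol = 0.018764 mol
mol H = 2 × 0.3719 g H₂O ÷ 18.015 g/mol = 0.041288 mol
Divide by the smallest (0.018764 mol): C 1.000, H 2.200
Multiplying each by 5 gives whole numbers: C 5.00, H 11.00

C5H11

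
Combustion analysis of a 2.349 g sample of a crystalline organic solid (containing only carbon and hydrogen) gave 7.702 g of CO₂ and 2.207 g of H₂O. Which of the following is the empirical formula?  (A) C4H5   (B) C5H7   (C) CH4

(B) C5H7

mol C = 7.702 g CO₂ ÷ 44.009 g/mol = 0.17501 mol
mol H = 2 × 2.207 g H₂O ÷ 18.015 g/mol = 0.24502 mol
Divide by the smallest (0.17501 mol): C 1.000, H 1.400
Multiplying each by 5 gives whole numbers: C 5.00, H 7.00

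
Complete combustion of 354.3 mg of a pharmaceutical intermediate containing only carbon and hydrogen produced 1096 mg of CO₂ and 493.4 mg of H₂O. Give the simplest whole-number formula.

mol C = 1.096 g CO₂ ÷ 44.009 g/mol = 0.024904 mol
mol H = 2 × 0.4934 g H₂O ÷ 18.015 g/mol = 0.054777 mol
Divide by the smallest (0.024904 mol): C 1.000, H 2.200
Multiplying each by 5 gives whole numbers: C 5.00, H 11.00

C5H11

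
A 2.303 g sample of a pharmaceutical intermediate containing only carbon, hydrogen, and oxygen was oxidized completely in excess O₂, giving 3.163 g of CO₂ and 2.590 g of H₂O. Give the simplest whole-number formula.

mol C = 3.163 g CO₂ ÷ 44.009 g/mol = 0.071872 mol
mol H = 2 × 2.590 g H₂O ÷ 18.015 g/mol = 0.28754 mol
mass O = 2.303 − (0.86325 + 0.28984) = 1.1499 g → mol O = 1.1499 ÷ 15.999 = 0.071874 mol
Divide by the smallest (0.071872 mol): C 1.000, H 4.001, O 1.000

CH4O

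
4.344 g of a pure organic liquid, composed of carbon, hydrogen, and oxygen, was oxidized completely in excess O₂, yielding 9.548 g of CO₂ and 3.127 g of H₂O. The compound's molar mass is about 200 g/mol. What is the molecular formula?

mol C = 9.548 g CO₂ ÷ 44.009 g/mol = 0.21696 mol
mol H = 2 × 3.127 g H₂O ÷ 18.015 g/mol = 0.34716 mol
mass O = 4.344 − (2.6059 + 0.34993) = 1.3882 g → mol O = 1.3882 ÷ 15.999 = 0.086769 mol
Divide by the smallest (0.086769 mol): C 2.500, H 4.001, O 1.000
Multiplying each by 2 gives whole numbers: C 5.00, H 8.00, O 2.00
Empirical formula: C5H8O2
Empirical-formula mass = 100.12 g/mol; 200 ÷ 100.12 ≈ 2, so the molecular formula is C10H16O4.

C10H16O4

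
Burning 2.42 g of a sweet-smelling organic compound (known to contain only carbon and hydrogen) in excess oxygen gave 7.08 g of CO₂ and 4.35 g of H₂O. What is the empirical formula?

mol C = 7.08 g CO₂ ÷ 44.009 g/mol = 0.1609 mol
mol H = 2 × 4.35 g H₂O ÷ 18.015 g/mol = 0.4829 mol
Divide by the smallest (0.1609 mol): C 1.000, H 3.002

CH3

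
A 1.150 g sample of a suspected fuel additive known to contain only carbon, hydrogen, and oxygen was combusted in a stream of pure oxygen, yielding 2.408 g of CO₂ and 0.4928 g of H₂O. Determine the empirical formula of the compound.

mol C = 2.408 g CO₂ ÷ 44.009 g/mol = 0.054716 mol
mol H = 2 × 0.4928 g H₂O ÷ 18.015 g/mol = 0.054710 mol
mass O = 1.150 − (0.65719 + 0.055148) = 0.43766 g → mol O = 0.43766 ÷ 15.999 = 0.027355 mol
Divide by the smallest (0.027355 mol): C 2.000, H 2.000, O 1.000

C2H2O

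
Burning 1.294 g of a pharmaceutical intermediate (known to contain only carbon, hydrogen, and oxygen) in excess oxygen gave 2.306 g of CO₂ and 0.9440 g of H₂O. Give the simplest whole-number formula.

C3H6O2

mol C = 2.306 g CO₂ ÷ 44.009 g/mol = 0.052398 mol
mol H = 2 × 0.9440 g H₂O ÷ 18.015 g/mol = 0.10480 mol
mass O = 1.294 − (0.62936 + 0.10564) = 0.55900 g → mol O = 0.55900 ÷ 15.999 = 0.034940 mol
Divide by the smallest (0.034940 mol): C 1.500, H 2.999, O 1.000
Multiplying each by 2 gives whole numbers: C 3.00, H 6.00, O 2.00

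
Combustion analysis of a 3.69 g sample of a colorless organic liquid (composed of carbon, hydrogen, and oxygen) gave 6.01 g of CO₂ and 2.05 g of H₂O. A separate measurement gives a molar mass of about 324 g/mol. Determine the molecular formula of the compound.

C12H20O10

mol C = 6.01 g CO₂ ÷ 44.009 g/mol = 0.1366 mol
mol H = 2 × 2.05 g H₂O ÷ 18.015 g/mol = 0.2276 mol
mass O = 3.69 − (1.640 + 0.2294) = 1.820 g → mol O = 1.820 ÷ 15.999 = 0.1138 mol
Divide by the smallest (0.1138 mol): C 1.200, H 2.000, O 1.000
Multiplying each by 5 gives whole numbers: C 6.00, H 10.00, O 5.00
Empirical formula: C6H10O5
Empirical-formula mass = 162.14 g/mol; 324 ÷ 162.14 ≈ 2, so the molecular formula is C12H20O10.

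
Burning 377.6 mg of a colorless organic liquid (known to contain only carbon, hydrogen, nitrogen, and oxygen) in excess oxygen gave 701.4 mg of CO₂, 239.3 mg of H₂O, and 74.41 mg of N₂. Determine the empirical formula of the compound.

mol C = 0.7014 g CO₂ ÷ 44.009 g/mol = 0.015938 mol
mol H = 2 × 0.2393 g H₂O ÷ 18.015 g/mol = 0.026567 mol
mol N = 2 × 0.07441 g N₂ ÷ 28.014 g/mol = 0.0053123 mol
mass O = 0.3776 − (0.19143 + 0.026779 + 0.074410) = 0.084984 g → mol O = 0.084984 ÷ 15.999 = 0.0053118 mol
Divide by the smallest (0.0053118 mol): C 3.000, H 5.001, N 1.000, O 1.000

C3H5NO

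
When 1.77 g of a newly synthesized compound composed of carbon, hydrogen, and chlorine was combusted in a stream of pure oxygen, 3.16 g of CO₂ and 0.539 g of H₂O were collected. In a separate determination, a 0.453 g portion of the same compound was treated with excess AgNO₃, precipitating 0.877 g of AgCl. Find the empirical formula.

mol C = 3.16 g CO₂ ÷ 44.009 g/mol = 0.07180 mol
mol H = 2 × 0.539 g H₂O ÷ 18.015 g/mol = 0.05984 mol
From the AgCl data: mol Cl per gram of compound = (0.877 ÷ 143.318) ÷ 0.453 = 0.01351 mol/g, so in the 1.77 g combustion sample mol Cl = 0.02391 mol
Divide by the smallest (0.02391 mol): C 3.003, H 2.503, Cl 1.000
Multiplying each by 2 gives whole numbers: C 6.01, H 5.01, Cl 2.00

C6H5Cl2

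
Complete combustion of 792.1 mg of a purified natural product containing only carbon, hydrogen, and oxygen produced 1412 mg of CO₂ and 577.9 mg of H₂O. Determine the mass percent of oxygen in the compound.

43.18%

mol C = 1.412 g CO₂ ÷ 44.009 g/mol = 0.032084 mol
mol H = 2 × 0.5779 g H₂O ÷ 18.015 g/mol = 0.064158 mol
mass O = 0.7921 − (0.38537 + 0.064671) = 0.34206 g → mol O = 0.34206 ÷ 15.999 = 0.021380 mol
mass % O = 0.34206 g ÷ 0.7921 g × 100%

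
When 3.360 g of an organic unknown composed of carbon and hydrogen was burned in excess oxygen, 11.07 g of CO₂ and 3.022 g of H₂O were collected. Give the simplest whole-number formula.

mol C = 11.07 g CO₂ ÷ 44.009 g/mol = 0.25154 mol
mol H = 2 × 3.022 g H₂O ÷ 18.015 g/mol = 0.33550 mol
Divide by the smallest (0.25154 mol): C 1.000, H 1.334
Multiplying each by 3 gives whole numbers: C 3.00, H 4.00

C3H4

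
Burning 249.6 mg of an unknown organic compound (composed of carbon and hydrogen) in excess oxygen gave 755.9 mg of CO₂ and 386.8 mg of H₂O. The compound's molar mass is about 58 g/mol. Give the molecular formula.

C4H10

mol C = 0.7559 g CO₂ ÷ 44.009 g/mol = 0.017176 mol
mol H = 2 × 0.3868 g H₂O ÷ 18.015 g/mol = 0.042942 mol
Divide by the smallest (0.017176 mol): C 1.000, H 2.500
Multiplying each by 2 gives whole numbers: C 2.00, H 5.00
Empirical formula: C2H5
Empirical-formula mass = 29.06 g/mol; 58 ÷ 29.06 ≈ 2, so the molecular formula is C4H10.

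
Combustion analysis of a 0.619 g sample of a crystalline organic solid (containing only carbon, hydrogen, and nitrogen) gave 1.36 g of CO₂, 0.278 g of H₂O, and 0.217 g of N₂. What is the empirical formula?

mol C = 1.36 g CO₂ ÷ 44.009 g/mol = 0.03090 mol
mol H = 2 × 0.278 g H₂O ÷ 18.015 g/mol = 0.03086 mol
mol N = 2 × 0.217 g N₂ ÷ 28.014 g/mol = 0.01549 mol
Divide by the smallest (0.01549 mol): C 1.995, H 1.992, N 1.000

C2H2N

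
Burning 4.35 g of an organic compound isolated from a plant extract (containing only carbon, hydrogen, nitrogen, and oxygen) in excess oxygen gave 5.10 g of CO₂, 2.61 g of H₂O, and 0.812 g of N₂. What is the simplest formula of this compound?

C2H5NO2

mol C = 5.10 g CO₂ ÷ 44.009 g/mol = 0.1159 mol
mol H = 2 × 2.61 g H₂O ÷ 18.015 g/mol = 0.2898 mol
mol N = 2 × 0.812 g N₂ ÷ 28.014 g/mol = 0.05797 mol
mass O = 4.35 − (1.392 + 0.2921 + 0.8120) = 1.854 g → mol O = 1.854 ÷ 15.999 = 0.1159 mol
Divide by the smallest (0.05797 mol): C 1.999, H 4.998, N 1.000, O 1.999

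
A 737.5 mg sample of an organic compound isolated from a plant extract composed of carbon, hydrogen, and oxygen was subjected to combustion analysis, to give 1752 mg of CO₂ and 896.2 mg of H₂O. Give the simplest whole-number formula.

C4H10O

mol C = 1.752 g CO₂ ÷ 44.009 g/mol = 0.039810 mol
mol H = 2 × 0.8962 g H₂O ÷ 18.015 g/mol = 0.099495 mol
mass O = 0.7375 − (0.47816 + 0.10029) = 0.15905 g → mol O = 0.15905 ÷ 15.999 = 0.0099413 mol
Divide by the smallest (0.0099413 mol): C 4.005, H 10.008, O 1.000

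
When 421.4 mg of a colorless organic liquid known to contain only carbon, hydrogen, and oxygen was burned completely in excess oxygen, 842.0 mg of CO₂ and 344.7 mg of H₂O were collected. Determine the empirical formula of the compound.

C2H4O

mol C = 0.8420 g CO₂ ÷ 44.009 g/mol = 0.019132 mol
mol H = 2 × 0.3447 g H₂O ÷ 18.015 g/mol = 0.038268 mol
mass O = 0.4214 − (0.22980 + 0.038574) = 0.15303 g → mol O = 0.15303 ÷ 15.999 = 0.0095647 mol
Divide by the smallest (0.0095647 mol): C 2.000, H 4.001, O 1.000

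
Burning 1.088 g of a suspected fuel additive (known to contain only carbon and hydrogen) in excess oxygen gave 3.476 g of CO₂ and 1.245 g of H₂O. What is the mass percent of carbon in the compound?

87.19%

mol C = 3.476 g CO₂ ÷ 44.009 g/mol = 0.078984 mol
mol H = 2 × 1.245 g H₂O ÷ 18.015 g/mol = 0.13822 mol
mass % C = 0.94867 g ÷ 1.088 g × 100%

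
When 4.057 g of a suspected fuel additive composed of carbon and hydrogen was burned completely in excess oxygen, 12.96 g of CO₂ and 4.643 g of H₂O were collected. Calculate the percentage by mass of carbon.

mol C = 12.96 g CO₂ ÷ 44.009 g/mol = 0.29449 mol
mol H = 2 × 4.643 g H₂O ÷ 18.015 g/mol = 0.51546 mol
mass % C = 3.5371 g ÷ 4.057 g × 100%

87.18%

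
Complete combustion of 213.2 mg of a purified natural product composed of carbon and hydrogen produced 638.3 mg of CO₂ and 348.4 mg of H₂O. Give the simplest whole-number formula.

C3H8

mol C = 0.6383 g CO₂ ÷ 44.009 g/mol = 0.014504 mol
mol H = 2 × 0.3484 g H₂O ÷ 18.015 g/mol = 0.038679 mol
Divide by the smallest (0.014504 mol): C 1.000, H 2.667
Multiplying each by 3 gives whole numbers: C 3.00, H 8.00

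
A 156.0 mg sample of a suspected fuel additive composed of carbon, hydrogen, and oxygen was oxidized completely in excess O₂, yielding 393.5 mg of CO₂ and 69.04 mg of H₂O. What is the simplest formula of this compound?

mol C = 0.3935 g CO₂ ÷ 44.009 g/mol = 0.0089414 mol
mol H = 2 × 0.06904 g H₂O ÷ 18.015 g/mol = 0.0076647 mol
mass O = 0.1560 − (0.10739 + 0.0077260) = 0.040879 g → mol O = 0.040879 ÷ 15.999 = 0.0025551 mol
Divide by the smallest (0.0025551 mol): C 3.499, H 3.000, O 1.000
Multiplying each by 2 gives whole numbers: C 7.00, H 6.00, O 2.00

C7H6O2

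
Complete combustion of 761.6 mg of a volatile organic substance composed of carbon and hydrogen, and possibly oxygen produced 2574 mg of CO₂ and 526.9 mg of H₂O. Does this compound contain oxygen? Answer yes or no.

mol C = 2.574 g CO₂ ÷ 44.009 g/mol = 0.058488 mol
mol H = 2 × 0.5269 g H₂O ÷ 18.015 g/mol = 0.058496 mol
C and H together account for 0.76146 g — essentially the entire 0.7616 g sample — so the compound contains no oxygen.

no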